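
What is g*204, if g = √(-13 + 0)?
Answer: 204*I*√13 ≈ 735.53*I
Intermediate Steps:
g = I*√13 (g = √(-13) = I*√13 ≈ 3.6056*I)
g*204 = (I*√13)*204 = 204*I*√13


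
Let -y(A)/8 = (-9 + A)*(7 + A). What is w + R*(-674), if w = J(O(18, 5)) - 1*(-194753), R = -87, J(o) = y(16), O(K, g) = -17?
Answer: 252103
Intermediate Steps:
y(A) = -8*(-9 + A)*(7 + A)
J(o) = -1288 (J(o) = 504 - 8*16**2 + 16*16 = 504 - 8*256 + 256 = 504 - 2048 + 256 = -1288)
w = 193465 (w = -1288 - 1*(-194753) = -1288 + 194753 = 193465)
w + R*(-674) = 193465 - 87*(-674) = 193465 + 58638 = 252103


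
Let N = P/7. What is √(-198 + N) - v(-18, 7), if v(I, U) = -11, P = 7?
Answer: 11 + I*√197 ≈ 11.0 + 14.036*I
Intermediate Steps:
N = 1 (N = 7/7 = 7*(⅐) = 1)
√(-198 + N) - v(-18, 7) = √(-198 + 1) - 1*(-11) = √(-197) + 11 = I*√197 + 11 = 11 + I*√197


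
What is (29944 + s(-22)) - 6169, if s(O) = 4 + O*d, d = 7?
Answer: 23625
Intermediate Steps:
s(O) = 4 + 7*O (s(O) = 4 + O*7 = 4 + 7*O)
(29944 + s(-22)) - 6169 = (29944 + (4 + 7*(-22))) - 6169 = (29944 + (4 - 154)) - 6169 = (29944 - 150) - 6169 = 29794 - 6169 = 23625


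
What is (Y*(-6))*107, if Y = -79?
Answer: 50718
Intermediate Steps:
(Y*(-6))*107 = -79*(-6)*107 = 474*107 = 50718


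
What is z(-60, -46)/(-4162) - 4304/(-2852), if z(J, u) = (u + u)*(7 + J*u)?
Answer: 92991222/1483753 ≈ 62.673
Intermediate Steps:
z(J, u) = 2*u*(7 + J*u) (z(J, u) = (2*u)*(7 + J*u) = 2*u*(7 + J*u))
z(-60, -46)/(-4162) - 4304/(-2852) = (2*(-46)*(7 - 60*(-46)))/(-4162) - 4304/(-2852) = (2*(-46)*(7 + 2760))*(-1/4162) - 4304*(-1/2852) = (2*(-46)*2767)*(-1/4162) + 1076/713 = -254564*(-1/4162) + 1076/713 = 127282/2081 + 1076/713 = 92991222/1483753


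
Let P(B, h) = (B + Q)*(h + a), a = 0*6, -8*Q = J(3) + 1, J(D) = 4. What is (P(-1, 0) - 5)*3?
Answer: -15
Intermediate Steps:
Q = -5/8 (Q = -(4 + 1)/8 = -⅛*5 = -5/8 ≈ -0.62500)
a = 0
P(B, h) = h*(-5/8 + B) (P(B, h) = (B - 5/8)*(h + 0) = (-5/8 + B)*h = h*(-5/8 + B))
(P(-1, 0) - 5)*3 = ((⅛)*0*(-5 + 8*(-1)) - 5)*3 = ((⅛)*0*(-5 - 8) - 5)*3 = ((⅛)*0*(-13) - 5)*3 = (0 - 5)*3 = -5*3 = -15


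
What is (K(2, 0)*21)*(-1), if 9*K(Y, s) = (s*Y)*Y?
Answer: 0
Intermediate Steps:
K(Y, s) = s*Y**2/9 (K(Y, s) = ((s*Y)*Y)/9 = ((Y*s)*Y)/9 = (s*Y**2)/9 = s*Y**2/9)
(K(2, 0)*21)*(-1) = (((1/9)*0*2**2)*21)*(-1) = (((1/9)*0*4)*21)*(-1) = (0*21)*(-1) = 0*(-1) = 0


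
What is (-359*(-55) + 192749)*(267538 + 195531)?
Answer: 98399384086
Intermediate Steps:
(-359*(-55) + 192749)*(267538 + 195531) = (19745 + 192749)*463069 = 212494*463069 = 98399384086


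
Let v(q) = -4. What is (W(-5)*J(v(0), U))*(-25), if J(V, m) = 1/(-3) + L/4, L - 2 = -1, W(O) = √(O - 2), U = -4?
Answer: 25*I*√7/12 ≈ 5.512*I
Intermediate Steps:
W(O) = √(-2 + O)
L = 1 (L = 2 - 1 = 1)
J(V, m) = -1/12 (J(V, m) = 1/(-3) + 1/4 = 1*(-⅓) + 1*(¼) = -⅓ + ¼ = -1/12)
(W(-5)*J(v(0), U))*(-25) = (√(-2 - 5)*(-1/12))*(-25) = (√(-7)*(-1/12))*(-25) = ((I*√7)*(-1/12))*(-25) = -I*√7/12*(-25) = 25*I*√7/12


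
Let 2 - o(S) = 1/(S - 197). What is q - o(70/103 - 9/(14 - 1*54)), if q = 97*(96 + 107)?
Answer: 15906994937/807913 ≈ 19689.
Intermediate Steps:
q = 19691 (q = 97*203 = 19691)
o(S) = 2 - 1/(-197 + S) (o(S) = 2 - 1/(S - 197) = 2 - 1/(-197 + S))
q - o(70/103 - 9/(14 - 1*54)) = 19691 - (-395 + 2*(70/103 - 9/(14 - 1*54)))/(-197 + (70/103 - 9/(14 - 1*54))) = 19691 - (-395 + 2*(70*(1/103) - 9/(14 - 54)))/(-197 + (70*(1/103) - 9/(14 - 54))) = 19691 - (-395 + 2*(70/103 - 9/(-40)))/(-197 + (70/103 - 9/(-40))) = 19691 - (-395 + 2*(70/103 - 9*(-1/40)))/(-197 + (70/103 - 9*(-1/40))) = 19691 - (-395 + 2*(70/103 + 9/40))/(-197 + (70/103 + 9/40)) = 19691 - (-395 + 2*(3727/4120))/(-197 + 3727/4120) = 19691 - (-395 + 3727/2060)/(-807913/4120) = 19691 - (-4120)*(-809973)/(807913*2060) = 19691 - 1*1619946/807913 = 19691 - 1619946/807913 = 15906994937/807913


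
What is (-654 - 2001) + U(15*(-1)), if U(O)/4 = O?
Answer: -2715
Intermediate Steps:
U(O) = 4*O
(-654 - 2001) + U(15*(-1)) = (-654 - 2001) + 4*(15*(-1)) = -2655 + 4*(-15) = -2655 - 60 = -2715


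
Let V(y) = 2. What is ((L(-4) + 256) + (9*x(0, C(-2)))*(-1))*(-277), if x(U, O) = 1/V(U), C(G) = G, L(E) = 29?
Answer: -155397/2 ≈ -77699.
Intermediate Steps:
x(U, O) = ½ (x(U, O) = 1/2 = ½)
((L(-4) + 256) + (9*x(0, C(-2)))*(-1))*(-277) = ((29 + 256) + (9*(½))*(-1))*(-277) = (285 + (9/2)*(-1))*(-277) = (285 - 9/2)*(-277) = (561/2)*(-277) = -155397/2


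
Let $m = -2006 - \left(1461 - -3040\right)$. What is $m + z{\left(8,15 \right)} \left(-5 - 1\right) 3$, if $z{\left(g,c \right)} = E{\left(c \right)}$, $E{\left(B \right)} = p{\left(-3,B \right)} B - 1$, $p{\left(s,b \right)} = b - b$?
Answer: $-6489$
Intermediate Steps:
$m = -6507$ ($m = -2006 - 4501 = -6507$)
$p{\left(s,b \right)} = 0$
$E{\left(B \right)} = -1$ ($E{\left(B \right)} = 0 B - 1 = 0 - 1 = -1$)
$z{\left(g,c \right)} = -1$
$m + z{\left(8,15 \right)} \left(-5 - 1\right) 3 = -6507 - \left(-5 - 1\right) 3 = -6507 - \left(-6\right) 3 = -6507 - -18 = -6507 + 18 = -6489$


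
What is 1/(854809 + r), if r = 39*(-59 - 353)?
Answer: 1/838741 ≈ 1.1923e-6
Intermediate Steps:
r = -16068 (r = 39*(-412) = -16068)
1/(854809 + r) = 1/(854809 - 16068) = 1/838741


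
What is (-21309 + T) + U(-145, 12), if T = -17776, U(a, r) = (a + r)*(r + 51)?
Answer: -47464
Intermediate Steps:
U(a, r) = (51 + r)*(a + r) (U(a, r) = (a + r)*(51 + r) = (51 + r)*(a + r))
(-21309 + T) + U(-145, 12) = (-21309 - 17776) + (12**2 + 51*(-145) + 51*12 - 145*12) = -39085 + (144 - 7395 + 612 - 1740) = -39085 - 8379 = -47464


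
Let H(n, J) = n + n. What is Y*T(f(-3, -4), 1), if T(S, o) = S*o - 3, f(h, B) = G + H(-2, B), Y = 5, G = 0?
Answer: -35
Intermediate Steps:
H(n, J) = 2*n
f(h, B) = -4 (f(h, B) = 0 + 2*(-2) = 0 - 4 = -4)
T(S, o) = -3 + S*o
Y*T(f(-3, -4), 1) = 5*(-3 - 4*1) = 5*(-3 - 4) = 5*(-7) = -35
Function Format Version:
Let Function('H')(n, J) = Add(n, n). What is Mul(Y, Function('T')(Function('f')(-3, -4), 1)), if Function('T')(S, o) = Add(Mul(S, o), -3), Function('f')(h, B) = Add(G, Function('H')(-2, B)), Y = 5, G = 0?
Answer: -35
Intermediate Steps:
Function('H')(n, J) = Mul(2, n)
Function('f')(h, B) = -4 (Function('f')(h, B) = Add(0, Mul(2, -2)) = Add(0, -4) = -4)
Function('T')(S, o) = Add(-3, Mul(S, o))
Mul(Y, Function('T')(Function('f')(-3, -4), 1)) = Mul(5, Add(-3, Mul(-4, 1))) = Mul(5, Add(-3, -4)) = Mul(5, -7) = -35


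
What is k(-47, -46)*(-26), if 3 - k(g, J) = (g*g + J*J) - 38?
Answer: 111384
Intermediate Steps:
k(g, J) = 41 - J² - g² (k(g, J) = 3 - ((g*g + J*J) - 38) = 3 - ((g² + J²) - 38) = 3 - ((J² + g²) - 38) = 3 - (-38 + J² + g²) = 3 + (38 - J² - g²) = 41 - J² - g²)
k(-47, -46)*(-26) = (41 - 1*(-46)² - 1*(-47)²)*(-26) = (41 - 1*2116 - 1*2209)*(-26) = (41 - 2116 - 2209)*(-26) = -4284*(-26) = 111384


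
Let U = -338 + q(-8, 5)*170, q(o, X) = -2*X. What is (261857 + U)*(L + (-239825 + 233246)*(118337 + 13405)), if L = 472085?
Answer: -225070425785527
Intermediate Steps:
U = -2038 (U = -338 - 2*5*170 = -338 - 10*170 = -338 - 1700 = -2038)
(261857 + U)*(L + (-239825 + 233246)*(118337 + 13405)) = (261857 - 2038)*(472085 + (-239825 + 233246)*(118337 + 13405)) = 259819*(472085 - 6579*131742) = 259819*(472085 - 866730618) = 259819*(-866258533) = -225070425785527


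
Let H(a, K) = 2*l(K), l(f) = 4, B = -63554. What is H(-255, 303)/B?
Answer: -4/31777 ≈ -0.00012588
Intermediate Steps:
H(a, K) = 8 (H(a, K) = 2*4 = 8)
H(-255, 303)/B = 8/(-63554) = 8*(-1/63554) = -4/31777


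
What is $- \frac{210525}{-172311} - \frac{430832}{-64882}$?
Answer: $\frac{14649395967}{1863313717} \approx 7.862$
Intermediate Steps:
$- \frac{210525}{-172311} - \frac{430832}{-64882} = \left(-210525\right) \left(- \frac{1}{172311}\right) - - \frac{215416}{32441} = \frac{70175}{57437} + \frac{215416}{32441} = \frac{14649395967}{1863313717}$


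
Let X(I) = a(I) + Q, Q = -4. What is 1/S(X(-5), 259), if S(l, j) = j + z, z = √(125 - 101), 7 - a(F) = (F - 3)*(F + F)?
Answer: 259/67057 - 2*√6/67057 ≈ 0.0037893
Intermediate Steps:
a(F) = 7 - 2*F*(-3 + F) (a(F) = 7 - (F - 3)*(F + F) = 7 - (-3 + F)*2*F = 7 - 2*F*(-3 + F))
z = 2*√6 (z = √24 = 2*√6 ≈ 4.8990)
X(I) = 3 - 2*I² + 6*I (X(I) = (7 - 2*I² + 6*I) - 4 = 3 - 2*I² + 6*I)
S(l, j) = j + 2*√6
1/S(X(-5), 259) = 1/(259 + 2*√6)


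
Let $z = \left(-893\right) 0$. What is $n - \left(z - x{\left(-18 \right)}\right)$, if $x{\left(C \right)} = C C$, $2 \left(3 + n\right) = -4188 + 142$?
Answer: $-1702$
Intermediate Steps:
$n = -2026$ ($n = -3 + \frac{-4188 + 142}{2} = -3 + \frac{1}{2} \left(-4046\right) = -3 - 2023 = -2026$)
$x{\left(C \right)} = C^{2}$
$z = 0$
$n - \left(z - x{\left(-18 \right)}\right) = -2026 + \left(\left(-18\right)^{2} - 0\right) = -2026 + \left(324 + 0\right) = -2026 + 324 = -1702$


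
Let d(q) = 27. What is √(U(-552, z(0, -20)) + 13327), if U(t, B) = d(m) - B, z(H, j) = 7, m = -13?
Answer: 3*√1483 ≈ 115.53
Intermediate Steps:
U(t, B) = 27 - B
√(U(-552, z(0, -20)) + 13327) = √((27 - 1*7) + 13327) = √((27 - 7) + 13327) = √(20 + 13327) = √13347 = 3*√1483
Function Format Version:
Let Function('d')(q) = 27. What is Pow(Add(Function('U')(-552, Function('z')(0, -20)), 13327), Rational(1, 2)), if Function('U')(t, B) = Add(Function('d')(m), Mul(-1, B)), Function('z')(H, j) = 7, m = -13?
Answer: Mul(3, Pow(1483, Rational(1, 2))) ≈ 115.53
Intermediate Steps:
Function('U')(t, B) = Add(27, Mul(-1, B))
Pow(Add(Function('U')(-552, Function('z')(0, -20)), 13327), Rational(1, 2)) = Pow(Add(Add(27, Mul(-1, 7)), 13327), Rational(1, 2)) = Pow(Add(Add(27, -7), 13327), Rational(1, 2)) = Pow(Add(20, 13327), Rational(1, 2)) = Pow(13347, Rational(1, 2)) = Mul(3, Pow(1483, Rational(1, 2)))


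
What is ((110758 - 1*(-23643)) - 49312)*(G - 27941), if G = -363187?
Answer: -33280690392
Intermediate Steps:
((110758 - 1*(-23643)) - 49312)*(G - 27941) = ((110758 - 1*(-23643)) - 49312)*(-363187 - 27941) = ((110758 + 23643) - 49312)*(-391128) = (134401 - 49312)*(-391128) = 85089*(-391128) = -33280690392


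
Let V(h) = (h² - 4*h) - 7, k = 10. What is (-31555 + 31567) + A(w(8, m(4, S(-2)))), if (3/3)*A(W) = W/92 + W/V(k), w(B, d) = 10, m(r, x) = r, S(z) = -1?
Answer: 29981/2438 ≈ 12.297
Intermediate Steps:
V(h) = -7 + h² - 4*h
A(W) = 145*W/4876 (A(W) = W/92 + W/(-7 + 10² - 4*10) = W*(1/92) + W/(-7 + 100 - 40) = W/92 + W/53 = 145*W/4876)
(-31555 + 31567) + A(w(8, m(4, S(-2)))) = (-31555 + 31567) + (145/4876)*10 = 12 + 725/2438 = 29981/2438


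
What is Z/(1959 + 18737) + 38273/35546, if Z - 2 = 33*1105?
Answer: 1044176995/367830008 ≈ 2.8387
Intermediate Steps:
Z = 36467 (Z = 2 + 33*1105 = 2 + 36465 = 36467)
Z/(1959 + 18737) + 38273/35546 = 36467/(1959 + 18737) + 38273/35546 = 36467/20696 + 38273*(1/35546) = 36467*(1/20696) + 38273/35546 = 36467/20696 + 38273/35546 = 1044176995/367830008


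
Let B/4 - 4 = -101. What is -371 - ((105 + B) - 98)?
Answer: 10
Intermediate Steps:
B = -388 (B = 16 + 4*(-101) = 16 - 404 = -388)
-371 - ((105 + B) - 98) = -371 - ((105 - 388) - 98) = -371 - (-283 - 98) = -371 - 1*(-381) = -371 + 381 = 10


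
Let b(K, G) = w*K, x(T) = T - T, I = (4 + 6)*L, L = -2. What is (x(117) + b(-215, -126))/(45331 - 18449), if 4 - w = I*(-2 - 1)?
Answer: 6020/13441 ≈ 0.44788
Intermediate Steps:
I = -20 (I = (4 + 6)*(-2) = 10*(-2) = -20)
w = -56 (w = 4 - (-20)*(-2 - 1) = 4 - (-20)*(-3) = 4 - 1*60 = 4 - 60 = -56)
x(T) = 0
b(K, G) = -56*K
(x(117) + b(-215, -126))/(45331 - 18449) = (0 - 56*(-215))/(45331 - 18449) = (0 + 12040)/26882 = 12040*(1/26882) = 6020/13441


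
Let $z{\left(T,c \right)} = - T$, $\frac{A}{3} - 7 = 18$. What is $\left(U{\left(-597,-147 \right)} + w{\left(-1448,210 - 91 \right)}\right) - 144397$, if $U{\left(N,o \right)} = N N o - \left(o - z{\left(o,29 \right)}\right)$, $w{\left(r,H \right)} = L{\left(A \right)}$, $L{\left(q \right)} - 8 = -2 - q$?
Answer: $-52536295$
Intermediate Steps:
$A = 75$ ($A = 21 + 3 \cdot 18 = 21 + 54 = 75$)
$L{\left(q \right)} = 6 - q$ ($L{\left(q \right)} = 8 - \left(2 + q\right) = 6 - q$)
$w{\left(r,H \right)} = -69$ ($w{\left(r,H \right)} = 6 - 75 = -69$)
$U{\left(N,o \right)} = - 2 o + o N^{2}$ ($U{\left(N,o \right)} = N N o - 2 o = N^{2} o - 2 o = o N^{2} - 2 o = - 2 o + o N^{2}$)
$\left(U{\left(-597,-147 \right)} + w{\left(-1448,210 - 91 \right)}\right) - 144397 = \left(- 147 \left(-2 + \left(-597\right)^{2}\right) - 69\right) - 144397 = \left(- 147 \left(-2 + 356409\right) - 69\right) - 144397 = \left(\left(-147\right) 356407 - 69\right) - 144397 = \left(-52391829 - 69\right) - 144397 = -52391898 - 144397 = -52536295$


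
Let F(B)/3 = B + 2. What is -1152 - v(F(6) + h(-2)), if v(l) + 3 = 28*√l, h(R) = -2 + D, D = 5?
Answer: -1149 - 84*√3 ≈ -1294.5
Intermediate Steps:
h(R) = 3 (h(R) = -2 + 5 = 3)
F(B) = 6 + 3*B (F(B) = 3*(B + 2) = 3*(2 + B) = 6 + 3*B)
v(l) = -3 + 28*√l
-1152 - v(F(6) + h(-2)) = -1152 - (-3 + 28*√((6 + 3*6) + 3)) = -1152 - (-3 + 28*√((6 + 18) + 3)) = -1152 - (-3 + 28*√(24 + 3)) = -1152 - (-3 + 28*√27) = -1152 - (-3 + 28*(3*√3)) = -1152 - (-3 + 84*√3) = -1152 + (3 - 84*√3) = -1149 - 84*√3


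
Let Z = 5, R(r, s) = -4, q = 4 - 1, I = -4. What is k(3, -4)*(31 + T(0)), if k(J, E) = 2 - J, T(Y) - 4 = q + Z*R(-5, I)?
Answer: -18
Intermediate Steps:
q = 3
T(Y) = -13 (T(Y) = 4 + (3 + 5*(-4)) = 4 + (3 - 20) = 4 - 17 = -13)
k(3, -4)*(31 + T(0)) = (2 - 1*3)*(31 - 13) = (2 - 3)*18 = -1*18 = -18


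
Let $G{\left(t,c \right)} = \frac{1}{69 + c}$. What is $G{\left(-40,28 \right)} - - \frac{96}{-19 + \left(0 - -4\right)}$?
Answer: $- \frac{3099}{485} \approx -6.3897$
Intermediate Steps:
$G{\left(-40,28 \right)} - - \frac{96}{-19 + \left(0 - -4\right)} = \frac{1}{69 + 28} - - \frac{96}{-19 + \left(0 - -4\right)} = \frac{1}{97} - - \frac{96}{-19 + \left(0 + 4\right)} = \frac{1}{97} - - \frac{96}{-19 + 4} = \frac{1}{97} - - \frac{96}{-15} = \frac{1}{97} - \left(-96\right) \left(- \frac{1}{15}\right) = \frac{1}{97} - \frac{32}{5} = - \frac{3099}{485}$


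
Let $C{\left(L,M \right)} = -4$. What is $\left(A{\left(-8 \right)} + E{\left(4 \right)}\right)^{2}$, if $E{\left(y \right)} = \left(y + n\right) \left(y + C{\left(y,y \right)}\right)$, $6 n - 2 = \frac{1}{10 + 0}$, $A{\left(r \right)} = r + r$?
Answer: $256$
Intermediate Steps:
$A{\left(r \right)} = 2 r$
$n = \frac{7}{20}$ ($n = \frac{1}{3} + \frac{1}{6 \left(10 + 0\right)} = \frac{1}{3} + \frac{1}{6 \cdot 10} = \frac{1}{3} + \frac{1}{6} \cdot \frac{1}{10} = \frac{1}{3} + \frac{1}{60} = \frac{7}{20} \approx 0.35$)
$E{\left(y \right)} = \left(-4 + y\right) \left(\frac{7}{20} + y\right)$ ($E{\left(y \right)} = \left(y + \frac{7}{20}\right) \left(y - 4\right) = \left(\frac{7}{20} + y\right) \left(-4 + y\right) = \left(-4 + y\right) \left(\frac{7}{20} + y\right)$)
$\left(A{\left(-8 \right)} + E{\left(4 \right)}\right)^{2} = \left(2 \left(-8\right) - \left(16 - 16\right)\right)^{2} = \left(-16 - 0\right)^{2} = \left(-16 + 0\right)^{2} = \left(-16\right)^{2} = 256$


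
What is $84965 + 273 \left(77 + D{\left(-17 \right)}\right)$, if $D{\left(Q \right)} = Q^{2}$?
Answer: $184883$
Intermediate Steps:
$84965 + 273 \left(77 + D{\left(-17 \right)}\right) = 84965 + 273 \left(77 + \left(-17\right)^{2}\right) = 84965 + 273 \left(77 + 289\right) = 84965 + 273 \cdot 366 = 84965 + 99918 = 184883$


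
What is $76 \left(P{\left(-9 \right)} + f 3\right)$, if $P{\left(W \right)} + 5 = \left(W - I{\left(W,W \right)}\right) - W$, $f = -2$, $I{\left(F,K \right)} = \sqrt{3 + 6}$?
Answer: $-1064$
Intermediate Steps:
$I{\left(F,K \right)} = 3$ ($I{\left(F,K \right)} = \sqrt{9} = 3$)
$P{\left(W \right)} = -8$ ($P{\left(W \right)} = -5 + \left(\left(W - 3\right) - W\right) = -5 + \left(\left(-3 + W\right) - W\right) = -5 - 3 = -8$)
$76 \left(P{\left(-9 \right)} + f 3\right) = 76 \left(-8 - 6\right) = 76 \left(-14\right) = -1064$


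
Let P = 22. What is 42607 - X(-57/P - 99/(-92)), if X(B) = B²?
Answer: 43633353319/1024144 ≈ 42605.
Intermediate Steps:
42607 - X(-57/P - 99/(-92)) = 42607 - (-57/22 - 99/(-92))² = 42607 - (-57*1/22 - 99*(-1/92))² = 42607 - (-57/22 + 99/92)² = 42607 - (-1533/1012)² = 42607 - 1*2350089/1024144 = 42607 - 2350089/1024144 = 43633353319/1024144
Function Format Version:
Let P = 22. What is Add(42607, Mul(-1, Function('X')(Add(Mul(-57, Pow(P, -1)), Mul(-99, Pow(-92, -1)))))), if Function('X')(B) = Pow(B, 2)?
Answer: Rational(43633353319, 1024144) ≈ 42605.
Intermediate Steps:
Add(42607, Mul(-1, Function('X')(Add(Mul(-57, Pow(P, -1)), Mul(-99, Pow(-92, -1)))))) = Add(42607, Mul(-1, Pow(Add(Mul(-57, Pow(22, -1)), Mul(-99, Pow(-92, -1))), 2))) = Add(42607, Mul(-1, Pow(Add(Mul(-57, Rational(1, 22)), Mul(-99, Rational(-1, 92))), 2))) = Add(42607, Mul(-1, Pow(Add(Rational(-57, 22), Rational(99, 92)), 2))) = Add(42607, Mul(-1, Pow(Rational(-1533, 1012), 2))) = Add(42607, Mul(-1, Rational(2350089, 1024144))) = Add(42607, Rational(-2350089, 1024144)) = Rational(43633353319, 1024144)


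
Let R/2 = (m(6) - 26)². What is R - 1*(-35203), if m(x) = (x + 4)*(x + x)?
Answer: 52875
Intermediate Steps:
m(x) = 2*x*(4 + x) (m(x) = (4 + x)*(2*x) = 2*x*(4 + x))
R = 17672 (R = 2*(2*6*(4 + 6) - 26)² = 2*(2*6*10 - 26)² = 2*(120 - 26)² = 2*94² = 2*8836 = 17672)
R - 1*(-35203) = 17672 - 1*(-35203) = 17672 + 35203 = 52875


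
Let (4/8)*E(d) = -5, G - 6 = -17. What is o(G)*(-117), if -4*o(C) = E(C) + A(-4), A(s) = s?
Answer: -819/2 ≈ -409.50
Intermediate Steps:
G = -11 (G = 6 - 17 = -11)
E(d) = -10 (E(d) = 2*(-5) = -10)
o(C) = 7/2 (o(C) = -(-10 - 4)/4 = -1/4*(-14) = 7/2)
o(G)*(-117) = (7/2)*(-117) = -819/2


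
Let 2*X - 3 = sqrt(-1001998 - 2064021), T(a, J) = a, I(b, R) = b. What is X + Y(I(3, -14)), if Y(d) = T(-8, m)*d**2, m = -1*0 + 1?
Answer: -141/2 + 11*I*sqrt(25339)/2 ≈ -70.5 + 875.5*I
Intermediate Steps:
m = 1 (m = 0 + 1 = 1)
Y(d) = -8*d**2
X = 3/2 + 11*I*sqrt(25339)/2 (X = 3/2 + sqrt(-1001998 - 2064021)/2 = 3/2 + sqrt(-3066019)/2 = 3/2 + (11*I*sqrt(25339))/2 = 3/2 + 11*I*sqrt(25339)/2 ≈ 1.5 + 875.5*I)
X + Y(I(3, -14)) = (3/2 + 11*I*sqrt(25339)/2) - 8*3**2 = (3/2 + 11*I*sqrt(25339)/2) - 8*9 = (3/2 + 11*I*sqrt(25339)/2) - 72 = -141/2 + 11*I*sqrt(25339)/2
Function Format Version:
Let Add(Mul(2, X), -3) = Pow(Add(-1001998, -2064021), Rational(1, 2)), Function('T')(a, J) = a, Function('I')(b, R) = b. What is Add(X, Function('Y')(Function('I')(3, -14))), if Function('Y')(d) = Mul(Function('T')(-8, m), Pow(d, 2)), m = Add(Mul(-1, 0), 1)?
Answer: Add(Rational(-141, 2), Mul(Rational(11, 2), I, Pow(25339, Rational(1, 2)))) ≈ Add(-70.500, Mul(875.50, I))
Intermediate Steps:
m = 1 (m = Add(0, 1) = 1)
Function('Y')(d) = Mul(-8, Pow(d, 2))
X = Add(Rational(3, 2), Mul(Rational(11, 2), I, Pow(25339, Rational(1, 2)))) (X = Add(Rational(3, 2), Mul(Rational(1, 2), Pow(Add(-1001998, -2064021), Rational(1, 2)))) = Add(Rational(3, 2), Mul(Rational(1, 2), Pow(-3066019, Rational(1, 2)))) = Add(Rational(3, 2), Mul(Rational(1, 2), Mul(11, I, Pow(25339, Rational(1, 2))))) = Add(Rational(3, 2), Mul(Rational(11, 2), I, Pow(25339, Rational(1, 2)))) ≈ Add(1.5000, Mul(875.50, I)))
Add(X, Function('Y')(Function('I')(3, -14))) = Add(Add(Rational(3, 2), Mul(Rational(11, 2), I, Pow(25339, Rational(1, 2)))), Mul(-8, Pow(3, 2))) = Add(Add(Rational(3, 2), Mul(Rational(11, 2), I, Pow(25339, Rational(1, 2)))), Mul(-8, 9)) = Add(Add(Rational(3, 2), Mul(Rational(11, 2), I, Pow(25339, Rational(1, 2)))), -72) = Add(Rational(-141, 2), Mul(Rational(11, 2), I, Pow(25339, Rational(1, 2))))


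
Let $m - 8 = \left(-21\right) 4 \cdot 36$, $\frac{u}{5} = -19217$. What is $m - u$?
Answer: $93069$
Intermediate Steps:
$u = -96085$ ($u = 5 \left(-19217\right) = -96085$)
$m = -3016$ ($m = 8 + \left(-21\right) 4 \cdot 36 = 8 - 3024 = -3016$)
$m - u = -3016 - -96085 = -3016 + 96085 = 93069$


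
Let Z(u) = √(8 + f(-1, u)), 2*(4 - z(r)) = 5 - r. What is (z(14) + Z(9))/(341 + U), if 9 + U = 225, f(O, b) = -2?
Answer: 17/1114 + √6/557 ≈ 0.019658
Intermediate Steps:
z(r) = 3/2 + r/2 (z(r) = 4 - (5 - r)/2 = 4 + (-5/2 + r/2) = 3/2 + r/2)
U = 216 (U = -9 + 225 = 216)
Z(u) = √6 (Z(u) = √(8 - 2) = √6)
(z(14) + Z(9))/(341 + U) = ((3/2 + (½)*14) + √6)/(341 + 216) = ((3/2 + 7) + √6)/557 = (17/2 + √6)*(1/557) = 17/1114 + √6/557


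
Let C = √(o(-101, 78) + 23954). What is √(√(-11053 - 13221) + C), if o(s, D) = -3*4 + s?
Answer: √(3*√2649 + I*√24274) ≈ 13.67 + 5.6985*I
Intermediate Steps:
o(s, D) = -12 + s
C = 3*√2649 (C = √((-12 - 101) + 23954) = √(-113 + 23954) = √23841 = 3*√2649 ≈ 154.41)
√(√(-11053 - 13221) + C) = √(√(-11053 - 13221) + 3*√2649) = √(√(-24274) + 3*√2649) = √(I*√24274 + 3*√2649) = √(3*√2649 + I*√24274)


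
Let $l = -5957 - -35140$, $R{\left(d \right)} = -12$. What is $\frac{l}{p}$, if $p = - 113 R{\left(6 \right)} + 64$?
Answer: $\frac{29183}{1420} \approx 20.551$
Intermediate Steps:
$p = 1420$ ($p = \left(-113\right) \left(-12\right) + 64 = 1356 + 64 = 1420$)
$l = 29183$ ($l = -5957 + 35140 = 29183$)
$\frac{l}{p} = \frac{29183}{1420}$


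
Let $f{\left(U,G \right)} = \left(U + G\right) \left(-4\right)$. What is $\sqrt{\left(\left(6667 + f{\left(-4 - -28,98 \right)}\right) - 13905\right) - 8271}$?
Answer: $i \sqrt{15997} \approx 126.48 i$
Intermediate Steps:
$f{\left(U,G \right)} = - 4 G - 4 U$ ($f{\left(U,G \right)} = \left(G + U\right) \left(-4\right) = - 4 G - 4 U$)
$\sqrt{\left(\left(6667 + f{\left(-4 - -28,98 \right)}\right) - 13905\right) - 8271} = \sqrt{\left(\left(6667 - \left(392 + 4 \left(-4 - -28\right)\right)\right) - 13905\right) - 8271} = \sqrt{\left(\left(6667 - \left(392 + 4 \left(-4 + 28\right)\right)\right) - 13905\right) - 8271} = \sqrt{\left(\left(6667 - 488\right) - 13905\right) - 8271} = \sqrt{\left(6179 - 13905\right) - 8271} = \sqrt{-7726 - 8271} = \sqrt{-15997} = i \sqrt{15997}$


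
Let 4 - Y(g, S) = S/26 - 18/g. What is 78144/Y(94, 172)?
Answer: -47745984/1481 ≈ -32239.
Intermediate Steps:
Y(g, S) = 4 + 18/g - S/26 (Y(g, S) = 4 - (S/26 - 18/g) = 4 - (-18/g + S/26) = 4 + (18/g - S/26) = 4 + 18/g - S/26)
78144/Y(94, 172) = 78144/(4 + 18/94 - 1/26*172) = 78144/(4 + 18*(1/94) - 86/13) = 78144/(4 + 9/47 - 86/13) = 78144/(-1481/611) = 78144*(-611/1481) = -47745984/1481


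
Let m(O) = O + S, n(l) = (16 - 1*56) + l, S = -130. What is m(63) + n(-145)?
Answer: -252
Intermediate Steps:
n(l) = -40 + l (n(l) = (16 - 56) + l = -40 + l)
m(O) = -130 + O (m(O) = O - 130 = -130 + O)
m(63) + n(-145) = (-130 + 63) + (-40 - 145) = -67 - 185 = -252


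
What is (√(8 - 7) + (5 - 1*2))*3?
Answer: 12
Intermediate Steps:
(√(8 - 7) + (5 - 1*2))*3 = (√1 + (5 - 2))*3 = (1 + 3)*3 = 4*3 = 12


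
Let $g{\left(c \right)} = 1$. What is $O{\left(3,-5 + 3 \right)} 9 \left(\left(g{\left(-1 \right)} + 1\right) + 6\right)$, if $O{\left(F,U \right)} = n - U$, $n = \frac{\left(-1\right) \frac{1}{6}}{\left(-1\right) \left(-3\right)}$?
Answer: $140$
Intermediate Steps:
$n = - \frac{1}{18}$ ($n = \frac{\left(-1\right) \frac{1}{6}}{3} = \left(- \frac{1}{6}\right) \frac{1}{3} = - \frac{1}{18} \approx -0.055556$)
$O{\left(F,U \right)} = - \frac{1}{18} - U$
$O{\left(3,-5 + 3 \right)} 9 \left(\left(g{\left(-1 \right)} + 1\right) + 6\right) = \left(- \frac{1}{18} - \left(-5 + 3\right)\right) 9 \left(\left(1 + 1\right) + 6\right) = \left(- \frac{1}{18} - -2\right) 9 \left(2 + 6\right) = \left(- \frac{1}{18} + 2\right) 9 \cdot 8 = \frac{35}{18} \cdot 9 \cdot 8 = \frac{35}{2} \cdot 8 = 140$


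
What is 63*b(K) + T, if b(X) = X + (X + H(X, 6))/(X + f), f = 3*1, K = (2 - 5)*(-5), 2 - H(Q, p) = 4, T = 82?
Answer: 2145/2 ≈ 1072.5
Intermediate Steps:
H(Q, p) = -2 (H(Q, p) = 2 - 1*4 = 2 - 4 = -2)
K = 15 (K = -3*(-5) = 15)
f = 3
b(X) = X + (-2 + X)/(3 + X) (b(X) = X + (X - 2)/(X + 3) = X + (-2 + X)/(3 + X))
63*b(K) + T = 63*((-2 + 15² + 4*15)/(3 + 15)) + 82 = 63*((-2 + 225 + 60)/18) + 82 = 63*((1/18)*283) + 82 = 63*(283/18) + 82 = 1981/2 + 82 = 2145/2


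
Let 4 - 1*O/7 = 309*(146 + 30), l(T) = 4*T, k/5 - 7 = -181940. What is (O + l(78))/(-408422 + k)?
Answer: 380348/1318087 ≈ 0.28856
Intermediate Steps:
k = -909665 (k = 35 + 5*(-181940) = 35 - 909700 = -909665)
O = -380660 (O = 28 - 2163*(146 + 30) = 28 - 2163*176 = 28 - 7*54384 = 28 - 380688 = -380660)
(O + l(78))/(-408422 + k) = (-380660 + 4*78)/(-408422 - 909665) = (-380660 + 312)/(-1318087) = -380348*(-1/1318087) = 380348/1318087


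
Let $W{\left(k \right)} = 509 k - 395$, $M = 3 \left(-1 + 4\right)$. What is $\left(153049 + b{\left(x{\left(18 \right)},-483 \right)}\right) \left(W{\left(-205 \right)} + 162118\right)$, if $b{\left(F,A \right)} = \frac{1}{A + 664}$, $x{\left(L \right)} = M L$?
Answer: $\frac{1589477896860}{181} \approx 8.7816 \cdot 10^{9}$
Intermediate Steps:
$M = 9$ ($M = 3 \cdot 3 = 9$)
$x{\left(L \right)} = 9 L$
$b{\left(F,A \right)} = \frac{1}{664 + A}$
$W{\left(k \right)} = -395 + 509 k$
$\left(153049 + b{\left(x{\left(18 \right)},-483 \right)}\right) \left(W{\left(-205 \right)} + 162118\right) = \left(153049 + \frac{1}{664 - 483}\right) \left(\left(-395 + 509 \left(-205\right)\right) + 162118\right) = \left(153049 + \frac{1}{181}\right) \left(\left(-395 - 104345\right) + 162118\right) = \left(153049 + \frac{1}{181}\right) \left(-104740 + 162118\right) = \frac{27701870}{181} \cdot 57378 = \frac{1589477896860}{181}$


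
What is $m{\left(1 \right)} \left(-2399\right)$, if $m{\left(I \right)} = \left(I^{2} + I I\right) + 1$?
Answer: $-7197$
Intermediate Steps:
$m{\left(I \right)} = 1 + 2 I^{2}$ ($m{\left(I \right)} = \left(I^{2} + I^{2}\right) + 1 = 2 I^{2} + 1 = 1 + 2 I^{2}$)
$m{\left(1 \right)} \left(-2399\right) = \left(1 + 2 \cdot 1^{2}\right) \left(-2399\right) = \left(1 + 2 \cdot 1\right) \left(-2399\right) = \left(1 + 2\right) \left(-2399\right) = 3 \left(-2399\right) = -7197$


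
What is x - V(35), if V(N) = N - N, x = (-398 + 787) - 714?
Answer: -325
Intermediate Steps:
x = -325 (x = 389 - 714 = -325)
V(N) = 0
x - V(35) = -325 - 1*0 = -325 + 0 = -325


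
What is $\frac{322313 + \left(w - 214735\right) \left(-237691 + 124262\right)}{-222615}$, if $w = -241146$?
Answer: $- \frac{51710448262}{222615} \approx -2.3229 \cdot 10^{5}$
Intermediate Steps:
$\frac{322313 + \left(w - 214735\right) \left(-237691 + 124262\right)}{-222615} = \frac{322313 + \left(-241146 - 214735\right) \left(-237691 + 124262\right)}{-222615} = \left(322313 - -51710125949\right) \left(- \frac{1}{222615}\right) = \left(322313 + 51710125949\right) \left(- \frac{1}{222615}\right) = 51710448262 \left(- \frac{1}{222615}\right) = - \frac{51710448262}{222615}$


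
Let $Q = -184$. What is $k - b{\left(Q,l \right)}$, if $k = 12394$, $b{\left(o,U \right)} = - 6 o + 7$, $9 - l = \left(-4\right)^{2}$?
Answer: $11283$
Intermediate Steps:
$l = -7$ ($l = 9 - \left(-4\right)^{2} = 9 - 16 = -7$)
$b{\left(o,U \right)} = 7 - 6 o$
$k - b{\left(Q,l \right)} = 12394 - \left(7 - -1104\right) = 12394 - \left(7 + 1104\right) = 12394 - 1111 = 11283$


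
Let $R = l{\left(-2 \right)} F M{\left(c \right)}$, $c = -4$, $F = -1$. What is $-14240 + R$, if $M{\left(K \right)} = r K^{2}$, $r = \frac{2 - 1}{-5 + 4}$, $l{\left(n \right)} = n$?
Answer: $-14272$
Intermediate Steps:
$r = -1$ ($r = 1 \frac{1}{-1} = 1 \left(-1\right) = -1$)
$M{\left(K \right)} = - K^{2}$
$R = -32$ ($R = \left(-2\right) \left(-1\right) \left(- \left(-4\right)^{2}\right) = 2 \left(\left(-1\right) 16\right) = 2 \left(-16\right) = -32$)
$-14240 + R = -14240 - 32 = -14272$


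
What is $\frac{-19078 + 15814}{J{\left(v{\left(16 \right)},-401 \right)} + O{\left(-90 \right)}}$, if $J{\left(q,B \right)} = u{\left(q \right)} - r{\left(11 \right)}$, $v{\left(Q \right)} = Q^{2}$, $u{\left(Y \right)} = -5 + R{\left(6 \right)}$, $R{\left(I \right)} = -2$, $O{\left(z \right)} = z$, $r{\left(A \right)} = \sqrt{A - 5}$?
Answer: $\frac{316608}{9403} - \frac{3264 \sqrt{6}}{9403} \approx 32.821$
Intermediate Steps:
$r{\left(A \right)} = \sqrt{-5 + A}$
$u{\left(Y \right)} = -7$ ($u{\left(Y \right)} = -5 - 2 = -7$)
$J{\left(q,B \right)} = -7 - \sqrt{6}$ ($J{\left(q,B \right)} = -7 - \sqrt{-5 + 11} = -7 - \sqrt{6}$)
$\frac{-19078 + 15814}{J{\left(v{\left(16 \right)},-401 \right)} + O{\left(-90 \right)}} = \frac{-19078 + 15814}{\left(-7 - \sqrt{6}\right) - 90} = - \frac{3264}{-97 - \sqrt{6}}$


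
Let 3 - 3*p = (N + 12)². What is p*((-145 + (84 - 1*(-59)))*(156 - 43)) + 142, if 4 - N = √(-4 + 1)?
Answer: 56926/3 - 7232*I*√3/3 ≈ 18975.0 - 4175.4*I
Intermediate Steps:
N = 4 - I*√3 (N = 4 - √(-4 + 1) = 4 - √(-3) = 4 - I*√3 ≈ 4.0 - 1.732*I)
p = 1 - (16 - I*√3)²/3 (p = 1 - ((4 - I*√3) + 12)²/3 = 1 - (16 - I*√3)²/3 ≈ -83.333 + 18.475*I)
p*((-145 + (84 - 1*(-59)))*(156 - 43)) + 142 = (-250/3 + 32*I*√3/3)*((-145 + (84 - 1*(-59)))*(156 - 43)) + 142 = (-250/3 + 32*I*√3/3)*((-145 + (84 + 59))*113) + 142 = (-250/3 + 32*I*√3/3)*((-145 + 143)*113) + 142 = (-250/3 + 32*I*√3/3)*(-2*113) + 142 = (-250/3 + 32*I*√3/3)*(-226) + 142 = (56500/3 - 7232*I*√3/3) + 142 = 56926/3 - 7232*I*√3/3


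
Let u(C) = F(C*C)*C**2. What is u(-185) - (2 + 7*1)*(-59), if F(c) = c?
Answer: 1171351156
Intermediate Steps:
u(C) = C**4 (u(C) = (C*C)*C**2 = C**2*C**2 = C**4)
u(-185) - (2 + 7*1)*(-59) = (-185)**4 - (2 + 7*1)*(-59) = 1171350625 - (2 + 7)*(-59) = 1171350625 - 9*(-59) = 1171350625 - 1*(-531) = 1171350625 + 531 = 1171351156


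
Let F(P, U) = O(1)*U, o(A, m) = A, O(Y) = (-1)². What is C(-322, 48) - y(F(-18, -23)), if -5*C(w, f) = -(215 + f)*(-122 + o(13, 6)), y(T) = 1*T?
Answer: -28552/5 ≈ -5710.4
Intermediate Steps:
O(Y) = 1
F(P, U) = U (F(P, U) = 1*U = U)
y(T) = T
C(w, f) = -4687 - 109*f/5 (C(w, f) = -(-1)*(215 + f)*(-122 + 13)/5 = -(-1)*(215 + f)*(-109)/5 = -(-1)*(-23435 - 109*f)/5 = -(23435 + 109*f)/5 = -4687 - 109*f/5)
C(-322, 48) - y(F(-18, -23)) = (-4687 - 109/5*48) - 1*(-23) = (-4687 - 5232/5) + 23 = -28667/5 + 23 = -28552/5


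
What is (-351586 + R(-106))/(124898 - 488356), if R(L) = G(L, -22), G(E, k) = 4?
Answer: 175791/181729 ≈ 0.96733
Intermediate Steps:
R(L) = 4
(-351586 + R(-106))/(124898 - 488356) = (-351586 + 4)/(124898 - 488356) = -351582/(-363458) = -351582*(-1/363458) = 175791/181729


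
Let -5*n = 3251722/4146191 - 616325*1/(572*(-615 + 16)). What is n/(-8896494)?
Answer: 3669532173491/63191847144878011560 ≈ 5.8070e-8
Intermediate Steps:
n = -3669532173491/7103005649740 (n = -(3251722/4146191 - 616325*1/(572*(-615 + 16)))/5 = -(3251722*(1/4146191) - 616325/(572*(-599)))/5 = -(3251722/4146191 - 616325/(-342628))/5 = -(3251722/4146191 - 616325*(-1/342628))/5 = -(3251722/4146191 + 616325/342628)/5 = -⅕*3669532173491/1420601129948 = -3669532173491/7103005649740 ≈ -0.51662)
n/(-8896494) = -3669532173491/7103005649740/(-8896494) = -3669532173491/7103005649740*(-1/8896494) = 3669532173491/63191847144878011560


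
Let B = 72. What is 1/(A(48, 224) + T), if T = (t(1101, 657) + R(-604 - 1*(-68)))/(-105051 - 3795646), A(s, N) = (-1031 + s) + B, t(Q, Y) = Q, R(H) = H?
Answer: -3900697/3553535532 ≈ -0.0010977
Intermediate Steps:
A(s, N) = -959 + s (A(s, N) = (-1031 + s) + 72 = -959 + s)
T = -565/3900697 (T = (1101 + (-604 - 1*(-68)))/(-105051 - 3795646) = (1101 + (-604 + 68))/(-3900697) = (1101 - 536)*(-1/3900697) = 565*(-1/3900697) = -565/3900697 ≈ -0.00014485)
1/(A(48, 224) + T) = 1/((-959 + 48) - 565/3900697) = 1/(-911 - 565/3900697) = 1/(-3553535532/3900697) = -3900697/3553535532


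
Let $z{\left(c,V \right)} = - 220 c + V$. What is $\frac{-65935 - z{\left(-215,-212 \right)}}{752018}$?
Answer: $- \frac{113023}{752018} \approx -0.15029$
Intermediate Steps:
$z{\left(c,V \right)} = V - 220 c$
$\frac{-65935 - z{\left(-215,-212 \right)}}{752018} = \frac{-65935 - \left(-212 - -47300\right)}{752018} = \left(-65935 - \left(-212 + 47300\right)\right) \frac{1}{752018} = \left(-65935 - 47088\right) \frac{1}{752018} = \left(-113023\right) \frac{1}{752018} = - \frac{113023}{752018}$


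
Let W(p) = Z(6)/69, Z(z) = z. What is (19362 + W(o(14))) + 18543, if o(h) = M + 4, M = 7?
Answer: 871817/23 ≈ 37905.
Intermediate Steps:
o(h) = 11 (o(h) = 7 + 4 = 11)
W(p) = 2/23 (W(p) = 6/69 = 6*(1/69) = 2/23)
(19362 + W(o(14))) + 18543 = (19362 + 2/23) + 18543 = 445328/23 + 18543 = 871817/23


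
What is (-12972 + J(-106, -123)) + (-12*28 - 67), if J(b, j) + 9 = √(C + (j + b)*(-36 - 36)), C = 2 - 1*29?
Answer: -13384 + 3*√1829 ≈ -13256.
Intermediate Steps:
C = -27 (C = 2 - 29 = -27)
J(b, j) = -9 + √(-27 - 72*b - 72*j) (J(b, j) = -9 + √(-27 + (j + b)*(-36 - 36)) = -9 + √(-27 + (b + j)*(-72)) = -9 + √(-27 + (-72*b - 72*j)) = -9 + √(-27 - 72*b - 72*j))
(-12972 + J(-106, -123)) + (-12*28 - 67) = (-12972 + (-9 + 3*√(-3 - 8*(-106) - 8*(-123)))) + (-12*28 - 67) = (-12972 + (-9 + 3*√(-3 + 848 + 984))) + (-336 - 67) = (-12972 + (-9 + 3*√1829)) - 403 = (-12981 + 3*√1829) - 403 = -13384 + 3*√1829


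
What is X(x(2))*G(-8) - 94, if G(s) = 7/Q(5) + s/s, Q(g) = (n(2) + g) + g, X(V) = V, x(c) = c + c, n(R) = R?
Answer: -263/3 ≈ -87.667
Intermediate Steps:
x(c) = 2*c
Q(g) = 2 + 2*g (Q(g) = (2 + g) + g = 2 + 2*g)
G(s) = 19/12 (G(s) = 7/(2 + 2*5) + s/s = 7/(2 + 10) + 1 = 7/12 + 1 = 19/12)
X(x(2))*G(-8) - 94 = (2*2)*(19/12) - 94 = 4*(19/12) - 94 = 19/3 - 94 = -263/3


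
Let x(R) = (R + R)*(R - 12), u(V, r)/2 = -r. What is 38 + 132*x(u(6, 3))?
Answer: 28550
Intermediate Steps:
u(V, r) = -2*r (u(V, r) = 2*(-r) = -2*r)
x(R) = 2*R*(-12 + R) (x(R) = (2*R)*(-12 + R) = 2*R*(-12 + R))
38 + 132*x(u(6, 3)) = 38 + 132*(2*(-2*3)*(-12 - 2*3)) = 38 + 132*(2*(-6)*(-12 - 6)) = 38 + 132*(2*(-6)*(-18)) = 38 + 132*216 = 38 + 28512 = 28550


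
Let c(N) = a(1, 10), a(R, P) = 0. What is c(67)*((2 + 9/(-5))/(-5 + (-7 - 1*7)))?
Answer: 0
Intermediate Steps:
c(N) = 0
c(67)*((2 + 9/(-5))/(-5 + (-7 - 1*7))) = 0*((2 + 9/(-5))/(-5 + (-7 - 1*7))) = 0*((2 + 9*(-1/5))/(-5 + (-7 - 7))) = 0*((2 - 9/5)/(-5 - 14)) = 0*((1/5)/(-19)) = 0*((1/5)*(-1/19)) = 0*(-1/95) = 0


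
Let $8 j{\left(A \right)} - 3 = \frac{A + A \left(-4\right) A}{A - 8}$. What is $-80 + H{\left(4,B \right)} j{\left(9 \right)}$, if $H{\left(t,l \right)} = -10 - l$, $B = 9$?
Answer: $661$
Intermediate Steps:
$j{\left(A \right)} = \frac{3}{8} + \frac{A - 4 A^{2}}{8 \left(-8 + A\right)}$ ($j{\left(A \right)} = \frac{3}{8} + \frac{\left(A + A \left(-4\right) A\right) \frac{1}{A - 8}}{8} = \frac{3}{8} + \frac{\left(A + - 4 A A\right) \frac{1}{-8 + A}}{8} = \frac{3}{8} + \frac{\left(A - 4 A^{2}\right) \frac{1}{-8 + A}}{8} = \frac{3}{8} + \frac{\frac{1}{-8 + A} \left(A - 4 A^{2}\right)}{8} = \frac{3}{8} + \frac{A - 4 A^{2}}{8 \left(-8 + A\right)}$)
$-80 + H{\left(4,B \right)} j{\left(9 \right)} = -80 + \left(-10 - 9\right) \frac{-6 + 9 - 9^{2}}{2 \left(-8 + 9\right)} = -80 + \left(-10 - 9\right) \frac{-6 + 9 - 81}{2 \cdot 1} = -80 - 19 \cdot \frac{1}{2} \cdot 1 \left(-6 + 9 - 81\right) = -80 - 19 \cdot \frac{1}{2} \cdot 1 \left(-78\right) = -80 - -741 = -80 + 741 = 661$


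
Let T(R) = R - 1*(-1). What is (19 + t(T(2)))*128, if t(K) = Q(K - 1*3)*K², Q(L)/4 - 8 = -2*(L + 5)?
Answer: -6784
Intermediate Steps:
Q(L) = -8 - 8*L (Q(L) = 32 + 4*(-2*(L + 5)) = 32 + 4*(-2*(5 + L)) = 32 + 4*(-10 - 2*L) = 32 + (-40 - 8*L) = -8 - 8*L)
T(R) = 1 + R (T(R) = R + 1 = 1 + R)
t(K) = K²*(16 - 8*K) (t(K) = (-8 - 8*(K - 1*3))*K² = (-8 - 8*(K - 3))*K² = (-8 - 8*(-3 + K))*K² = (-8 + (24 - 8*K))*K² = (16 - 8*K)*K² = K²*(16 - 8*K))
(19 + t(T(2)))*128 = (19 + 8*(1 + 2)²*(2 - (1 + 2)))*128 = (19 + 8*3²*(2 - 1*3))*128 = (19 + 8*9*(2 - 3))*128 = (19 + 8*9*(-1))*128 = (19 - 72)*128 = -53*128 = -6784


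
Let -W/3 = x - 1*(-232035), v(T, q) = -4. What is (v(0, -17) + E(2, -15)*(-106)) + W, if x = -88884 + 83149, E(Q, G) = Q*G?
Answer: -675724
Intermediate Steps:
E(Q, G) = G*Q
x = -5735
W = -678900 (W = -3*(-5735 - 1*(-232035)) = -3*(-5735 + 232035) = -3*226300 = -678900)
(v(0, -17) + E(2, -15)*(-106)) + W = (-4 - 15*2*(-106)) - 678900 = (-4 - 30*(-106)) - 678900 = (-4 + 3180) - 678900 = 3176 - 678900 = -675724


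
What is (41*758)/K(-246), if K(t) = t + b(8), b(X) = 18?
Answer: -15539/114 ≈ -136.31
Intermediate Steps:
K(t) = 18 + t (K(t) = t + 18 = 18 + t)
(41*758)/K(-246) = (41*758)/(18 - 246) = 31078/(-228) = 31078*(-1/228) = -15539/114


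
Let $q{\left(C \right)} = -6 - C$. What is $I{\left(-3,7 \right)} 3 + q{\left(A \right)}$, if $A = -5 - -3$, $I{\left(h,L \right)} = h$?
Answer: $-13$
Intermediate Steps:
$A = -2$ ($A = -5 + 3 = -2$)
$I{\left(-3,7 \right)} 3 + q{\left(A \right)} = \left(-3\right) 3 - 4 = -9 + \left(-6 + 2\right) = -9 - 4 = -13$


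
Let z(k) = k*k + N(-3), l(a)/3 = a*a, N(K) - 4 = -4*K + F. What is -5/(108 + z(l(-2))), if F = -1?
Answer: -5/267 ≈ -0.018727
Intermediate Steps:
N(K) = 3 - 4*K (N(K) = 4 + (-4*K - 1) = 4 + (-1 - 4*K) = 3 - 4*K)
l(a) = 3*a² (l(a) = 3*(a*a) = 3*a²)
z(k) = 15 + k² (z(k) = k*k + (3 - 4*(-3)) = k² + (3 + 12) = k² + 15 = 15 + k²)
-5/(108 + z(l(-2))) = -5/(108 + (15 + (3*(-2)²)²)) = -5/(108 + (15 + (3*4)²)) = -5/(108 + (15 + 12²)) = -5/(108 + (15 + 144)) = -5/(108 + 159) = -5/267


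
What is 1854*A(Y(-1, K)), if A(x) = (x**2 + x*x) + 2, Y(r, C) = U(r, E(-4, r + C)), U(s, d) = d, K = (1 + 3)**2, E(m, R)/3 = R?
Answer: 7512408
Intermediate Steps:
E(m, R) = 3*R
K = 16 (K = 4**2 = 16)
Y(r, C) = 3*C + 3*r (Y(r, C) = 3*(r + C) = 3*(C + r) = 3*C + 3*r)
A(x) = 2 + 2*x**2 (A(x) = (x**2 + x**2) + 2 = 2*x**2 + 2 = 2 + 2*x**2)
1854*A(Y(-1, K)) = 1854*(2 + 2*(3*16 + 3*(-1))**2) = 1854*(2 + 2*(48 - 3)**2) = 1854*(2 + 2*45**2) = 1854*(2 + 2*2025) = 1854*(2 + 4050) = 1854*4052 = 7512408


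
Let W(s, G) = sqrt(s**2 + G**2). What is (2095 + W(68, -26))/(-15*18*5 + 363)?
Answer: -2095/987 - 10*sqrt(53)/987 ≈ -2.1964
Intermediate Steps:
W(s, G) = sqrt(G**2 + s**2)
(2095 + W(68, -26))/(-15*18*5 + 363) = (2095 + sqrt((-26)**2 + 68**2))/(-15*18*5 + 363) = (2095 + sqrt(676 + 4624))/(-270*5 + 363) = (2095 + sqrt(5300))/(-1350 + 363) = (2095 + 10*sqrt(53))/(-987) = (2095 + 10*sqrt(53))*(-1/987) = -2095/987 - 10*sqrt(53)/987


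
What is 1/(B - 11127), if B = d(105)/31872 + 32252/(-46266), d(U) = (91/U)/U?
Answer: -35189078400/391573405632487 ≈ -8.9866e-5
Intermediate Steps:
d(U) = 91/U²
B = -24530275687/35189078400 (B = (91/105²)/31872 + 32252/(-46266) = (91*(1/11025))*(1/31872) + 32252*(-1/46266) = (13/1575)*(1/31872) - 1466/2103 = 13/50198400 - 1466/2103 = -24530275687/35189078400 ≈ -0.69710)
1/(B - 11127) = 1/(-24530275687/35189078400 - 11127) = 1/(-391573405632487/35189078400) = -35189078400/391573405632487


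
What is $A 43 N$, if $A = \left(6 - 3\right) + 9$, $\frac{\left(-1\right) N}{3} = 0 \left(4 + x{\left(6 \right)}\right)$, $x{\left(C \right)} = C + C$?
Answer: $0$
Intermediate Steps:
$x{\left(C \right)} = 2 C$
$N = 0$ ($N = - 3 \cdot 0 \left(4 + 2 \cdot 6\right) = - 3 \cdot 0 \left(4 + 12\right) = - 3 \cdot 0 \cdot 16 = \left(-3\right) 0 = 0$)
$A = 12$ ($A = 3 + 9 = 12$)
$A 43 N = 12 \cdot 43 \cdot 0 = 516 \cdot 0 = 0$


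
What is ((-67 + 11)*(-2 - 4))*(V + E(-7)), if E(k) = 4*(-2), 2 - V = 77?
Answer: -27888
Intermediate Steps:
V = -75 (V = 2 - 1*77 = 2 - 77 = -75)
E(k) = -8
((-67 + 11)*(-2 - 4))*(V + E(-7)) = ((-67 + 11)*(-2 - 4))*(-75 - 8) = -56*(-6)*(-83) = 336*(-83) = -27888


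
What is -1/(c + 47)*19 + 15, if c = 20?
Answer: 986/67 ≈ 14.716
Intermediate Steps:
-1/(c + 47)*19 + 15 = -1/(20 + 47)*19 + 15 = -1/67*19 + 15 = -19/67 + 15 = 986/67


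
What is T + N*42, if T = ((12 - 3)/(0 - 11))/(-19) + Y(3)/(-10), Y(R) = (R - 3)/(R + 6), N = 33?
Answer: 289683/209 ≈ 1386.0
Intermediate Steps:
Y(R) = (-3 + R)/(6 + R)
T = 9/209 (T = ((12 - 3)/(0 - 11))/(-19) + ((-3 + 3)/(6 + 3))/(-10) = (9/(-11))*(-1/19) + (0/9)*(-⅒) = (9*(-1/11))*(-1/19) + ((⅑)*0)*(-⅒) = -9/11*(-1/19) + 0*(-⅒) = 9/209 + 0 = 9/209 ≈ 0.043062)
T + N*42 = 9/209 + 33*42 = 9/209 + 1386 = 289683/209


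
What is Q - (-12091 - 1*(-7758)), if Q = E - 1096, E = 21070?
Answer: 24307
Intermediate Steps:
Q = 19974 (Q = 21070 - 1096 = 19974)
Q - (-12091 - 1*(-7758)) = 19974 - (-12091 - 1*(-7758)) = 19974 - (-12091 + 7758) = 19974 - 1*(-4333) = 19974 + 4333 = 24307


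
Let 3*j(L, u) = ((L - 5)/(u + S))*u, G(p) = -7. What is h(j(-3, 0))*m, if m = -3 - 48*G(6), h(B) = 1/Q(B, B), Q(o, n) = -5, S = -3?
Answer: -333/5 ≈ -66.600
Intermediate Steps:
j(L, u) = u*(-5 + L)/(3*(-3 + u)) (j(L, u) = (((L - 5)/(u - 3))*u)/3 = (((-5 + L)/(-3 + u))*u)/3 = (u*(-5 + L)/(-3 + u))/3 = u*(-5 + L)/(3*(-3 + u)))
h(B) = -⅕ (h(B) = 1/(-5) = -⅕)
m = 333 (m = -3 - 48*(-7) = -3 + 336 = 333)
h(j(-3, 0))*m = -⅕*333 = -333/5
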